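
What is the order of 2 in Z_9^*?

6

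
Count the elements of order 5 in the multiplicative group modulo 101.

4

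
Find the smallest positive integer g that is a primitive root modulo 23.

φ(23) = 23 − 1 = 22 = 2 · 11.
g is a primitive root iff g^(22/q) ≢ 1 (mod 23) for each prime q ∈ {2, 11}.
g = 2: 2^11 ≡ 1 — hits 1, so not a primitive root.
g = 3: 3^11 ≡ 1 — hits 1, so not a primitive root.
g = 4: 4^11 ≡ 1 — hits 1, so not a primitive root.
g = 5: 5^11 ≡ 22; 5^2 ≡ 2 — none is 1, so 5 is a primitive root.
Hence the least primitive root of 23 is 5.

5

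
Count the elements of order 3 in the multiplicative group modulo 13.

φ(13) = 13 − 1 = 12 = 2^2 · 3.
In a cyclic group of order 12, there are φ(d) elements of order d for each divisor d of 12, and zero for non-divisors.
3 | 12, and φ(3) = 3 − 1 = 2.

2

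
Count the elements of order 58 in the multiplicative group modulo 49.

0

φ(49) = φ(7^2) = 7·(7−1) = 42 = 2 · 3 · 7.
In a cyclic group of order 42, there are φ(d) elements of order d for each divisor d of 42, and zero for non-divisors.
58 does not divide 42, so no element of (Z/49Z)^× has order 58.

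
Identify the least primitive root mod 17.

φ(17) = 17 − 1 = 16 = 2^4.
Test candidates g = 2, 3, … against the prime factors q ∈ {2} of φ(17): g is a generator iff g^(16/q) ≢ 1 for every such q.
g = 2: 2^8 ≡ 1 — hits 1, so not a primitive root.
g = 3: 3^8 ≡ 16 — none is 1, so 3 is a primitive root.
Hence the least primitive root of 17 is 3.

3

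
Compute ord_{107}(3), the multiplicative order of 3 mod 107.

53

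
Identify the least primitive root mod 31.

φ(31) = 31 − 1 = 30 = 2 · 3 · 5.
Test candidates g = 2, 3, … against the prime factors q ∈ {2, 3, 5} of φ(31): g is a generator iff g^(30/q) ≢ 1 for every such q.
g = 2: 2^15 ≡ 1 — hits 1, so not a primitive root.
g = 3: 3^15 ≡ 30; 3^10 ≡ 25; 3^6 ≡ 16 — none is 1, so 3 is a primitive root.
The smallest primitive root modulo 31 is 3.

3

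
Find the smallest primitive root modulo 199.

φ(199) = 199 − 1 = 198 = 2 · 3^2 · 11.
g is a primitive root iff g^(198/q) ≢ 1 (mod 199) for each prime q ∈ {2, 3, 11}.
g = 2: 2^99 ≡ 1 — hits 1, so not a primitive root.
g = 3: 3^99 ≡ 198; 3^66 ≡ 106; 3^18 ≡ 125 — none is 1, so 3 is a primitive root.
So 3 is the smallest generator of (Z/199Z)^×.

3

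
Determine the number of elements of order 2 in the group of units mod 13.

1

φ(13) = 13 − 1 = 12 = 2^2 · 3.
In a cyclic group of order 12, there are φ(d) elements of order d for each divisor d of 12, and zero for non-divisors.
2 | 12, and φ(2) = 2 − 1 = 1.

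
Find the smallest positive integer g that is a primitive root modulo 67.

2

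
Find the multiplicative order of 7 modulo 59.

29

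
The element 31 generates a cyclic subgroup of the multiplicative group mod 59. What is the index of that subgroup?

Since 31 ∈ (Z/59Z)^×, its order divides φ(59) = 59 − 1 = 58 = 2 · 29.
Divisors of 58: 1, 2, 29, 58.
Evaluate successive powers at the divisors of 58:
31^1 ≡ 31 (mod 59)
31^2 ≡ 17 (mod 59)
31^29 ≡ 58 (mod 59)
31^58 ≡ 1 (mod 59) ✓
Thus |⟨31⟩| = ord(31) = 58.
The index is φ(59) / ord(31) = 58 / 58 = 1.

1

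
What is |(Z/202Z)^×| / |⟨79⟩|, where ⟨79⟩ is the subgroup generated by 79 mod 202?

4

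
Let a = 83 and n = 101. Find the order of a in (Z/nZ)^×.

By Lagrange's theorem, ord_101(83) divides φ(101) = 101 − 1 = 100 = 2^2 · 5^2.
Divisors of 100: 1, 2, 4, 5, 10, 20, 25, 50, 100.
Check 83^d mod 101 for each divisor in increasing order:
83^1 ≡ 83 (mod 101)
83^2 ≡ 21 (mod 101)
83^4 ≡ 37 (mod 101)
83^5 ≡ 41 (mod 101)
83^10 ≡ 65 (mod 101)
83^20 ≡ 84 (mod 101)
83^25 ≡ 10 (mod 101)
83^50 ≡ 100 (mod 101)
83^100 ≡ 1 (mod 101) ✓
So ord_101(83) = 100.

100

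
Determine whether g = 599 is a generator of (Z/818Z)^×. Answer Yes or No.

Yes

φ(818) = φ(2)·φ(409) = 1·408 = 408 = 2^3 · 3 · 17.
Test 599^(408/q) mod 818 for each prime factor q of 408:
599^204 ≡ 817 (mod 818)  [q = 2: ≢ 1 ✓]
599^136 ≡ 355 (mod 818)  [q = 3: ≢ 1 ✓]
599^24 ≡ 415 (mod 818)  [q = 17: ≢ 1 ✓]
All checks pass, so 599 has order 408 and is a primitive root modulo 818.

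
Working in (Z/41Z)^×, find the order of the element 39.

20

The order of 39 must divide φ(41) = 41 − 1 = 40 = 2^3 · 5.
Divisors of 40: 1, 2, 4, 5, 8, 10, 20, 40.
Compute 39^d (mod 41) for the divisors d until we hit 1:
39^1 ≡ 39
39^2 ≡ 4
39^4 ≡ 16
39^5 ≡ 9
39^8 ≡ 10
39^10 ≡ 40
39^20 ≡ 1
The smallest such exponent is 20, so the order of 39 is 20.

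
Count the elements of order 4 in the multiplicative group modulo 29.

2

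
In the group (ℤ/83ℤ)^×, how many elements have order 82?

40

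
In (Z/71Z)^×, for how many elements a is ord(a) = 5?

4

φ(71) = 71 − 1 = 70 = 2 · 5 · 7.
Since (Z/71Z)^× is cyclic of order 70, the number of elements of order d is φ(d) when d | 70 and 0 otherwise.
5 | 70, and φ(5) = 5 − 1 = 4.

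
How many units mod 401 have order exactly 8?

4

φ(401) = 401 − 1 = 400 = 2^4 · 5^2.
(Z/401Z)^× is cyclic (|G| = 400); a cyclic group of order m has exactly φ(d) elements of each order d | m, and none otherwise.
8 = 2^3 divides 400, and φ(8) = 4.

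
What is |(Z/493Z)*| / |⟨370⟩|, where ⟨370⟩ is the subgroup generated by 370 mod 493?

By Lagrange's theorem, ord_493(370) divides φ(493) = φ(17·29) = (17−1)·(29−1) = 16·28 = 448 = 2^6 · 7.
Divisors of 448: 1, 2, 4, 7, 8, 14, 16, 28, 32, 56, 64, 112, 224, 448.
Evaluate successive powers at the divisors of 448:
370^1 ≡ 370 (mod 493)
370^2 ≡ 339 (mod 493)
370^4 ≡ 52 (mod 493)
370^7 ≡ 463 (mod 493)
370^8 ≡ 239 (mod 493)
370^14 ≡ 407 (mod 493)
370^16 ≡ 426 (mod 493)
370^28 ≡ 1 (mod 493) ✓
The order of 370 is 28, so the subgroup it generates has 28 elements.
The index is φ(493) / ord(370) = 448 / 28 = 16.

16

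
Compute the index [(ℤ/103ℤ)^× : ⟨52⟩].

2

The order of 52 must divide φ(103) = 103 − 1 = 102 = 2 · 3 · 17.
Divisors of 102: 1, 2, 3, 6, 17, 34, 51, 102.
Test each divisor d:
52^1 ≡ 52 (mod 103)
52^2 ≡ 26 (mod 103)
52^3 ≡ 13 (mod 103)
52^6 ≡ 66 (mod 103)
52^17 ≡ 46 (mod 103)
52^34 ≡ 56 (mod 103)
52^51 ≡ 1 (mod 103) ✓
The order of 52 is 51, so the subgroup it generates has 51 elements.
The index is φ(103) / ord(52) = 102 / 51 = 2.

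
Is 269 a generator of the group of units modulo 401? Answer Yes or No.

φ(401) = 401 − 1 = 400 = 2^4 · 5^2.
It suffices to check that the order of 269 is not a proper divisor of 400: compute 269^(400/q) for q ∈ {2, 5}.
269^200 ≡ 400 (mod 401)  [q = 2: ≢ 1 ✓]
269^80 ≡ 372 (mod 401)  [q = 5: ≢ 1 ✓]
All checks pass, so 269 has order 400 and is a primitive root modulo 401.

Yes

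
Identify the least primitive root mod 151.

6

φ(151) = 151 − 1 = 150 = 2 · 3 · 5^2.
Test candidates g = 2, 3, … against the prime factors q ∈ {2, 3, 5} of φ(151): g is a generator iff g^(150/q) ≢ 1 for every such q.
g = 2: 2^75 ≡ 1 — hits 1, so not a primitive root.
g = 3: 3^75 ≡ 150; 3^50 ≡ 1 — hits 1, so not a primitive root.
g = 4: 4^75 ≡ 1 — hits 1, so not a primitive root.
g = 5: 5^75 ≡ 1 — hits 1, so not a primitive root.
g = 6: 6^75 ≡ 150; 6^50 ≡ 32; 6^30 ≡ 59 — none is 1, so 6 is a primitive root.
So 6 is the smallest generator of (Z/151Z)^×.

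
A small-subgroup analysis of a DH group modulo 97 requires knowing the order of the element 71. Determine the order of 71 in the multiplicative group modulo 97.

96

ord(71) | φ(97) = 97 − 1 = 96 = 2^5 · 3.
Divisors of 96: 1, 2, 3, 4, 6, 8, 12, 16, 24, 32, 48, 96.
Compute 71^d (mod 97) for the divisors d until we hit 1:
71^1 ≡ 71
71^2 ≡ 94
71^3 ≡ 78
71^4 ≡ 9
71^6 ≡ 70
71^8 ≡ 81
71^12 ≡ 50
71^16 ≡ 62
71^24 ≡ 75
71^32 ≡ 61
71^48 ≡ 96
71^96 ≡ 1
Therefore the multiplicative order of 71 modulo 97 is 96.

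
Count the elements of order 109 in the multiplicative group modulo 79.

φ(79) = 79 − 1 = 78 = 2 · 3 · 13.
Since (Z/79Z)^× is cyclic of order 78, the number of elements of order d is φ(d) when d | 78 and 0 otherwise.
Here 78 is not a multiple of 109, so there are no elements of order 109.

0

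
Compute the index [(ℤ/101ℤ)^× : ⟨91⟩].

25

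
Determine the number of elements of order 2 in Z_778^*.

1

φ(778) = φ(2)·φ(389) = 1·388 = 388 = 2^2 · 97.
(Z/778Z)^× is cyclic (|G| = 388); a cyclic group of order m has exactly φ(d) elements of each order d | m, and none otherwise.
2 | 388, and φ(2) = 2 − 1 = 1.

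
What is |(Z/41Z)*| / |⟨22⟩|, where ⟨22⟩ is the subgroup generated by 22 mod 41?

The order of 22 must divide φ(41) = 41 − 1 = 40 = 2^3 · 5.
Divisors of 40: 1, 2, 4, 5, 8, 10, 20, 40.
Compute 22^d (mod 41) for the divisors d until we hit 1:
22^1 ≡ 22
22^2 ≡ 33
22^4 ≡ 23
22^5 ≡ 14
22^8 ≡ 37
22^10 ≡ 32
22^20 ≡ 40
22^40 ≡ 1
So ord_41(22) = 40, hence |⟨22⟩| = 40.
The index is φ(41) / ord(22) = 40 / 40 = 1.

1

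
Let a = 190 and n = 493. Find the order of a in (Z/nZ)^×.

The order of 190 must divide φ(493) = φ(17·29) = (17−1)·(29−1) = 16·28 = 448 = 2^6 · 7.
Divisors of 448: 1, 2, 4, 7, 8, 14, 16, 28, 32, 56, 64, 112, 224, 448.
Compute 190^d (mod 493) for the divisors d until we hit 1:
190^1 ≡ 190 (mod 493)
190^2 ≡ 111 (mod 493)
190^4 ≡ 489 (mod 493)
190^7 ≡ 436 (mod 493)
190^8 ≡ 16 (mod 493)
190^14 ≡ 291 (mod 493)
190^16 ≡ 256 (mod 493)
190^28 ≡ 378 (mod 493)
190^32 ≡ 460 (mod 493)
190^56 ≡ 407 (mod 493)
190^64 ≡ 103 (mod 493)
190^112 ≡ 1 (mod 493) ✓
The smallest such exponent is 112, so the order of 190 is 112.

112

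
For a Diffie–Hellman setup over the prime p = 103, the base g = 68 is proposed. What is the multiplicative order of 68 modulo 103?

51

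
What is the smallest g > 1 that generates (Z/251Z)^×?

6

φ(251) = 251 − 1 = 250 = 2 · 5^3.
Test candidates g = 2, 3, … against the prime factors q ∈ {2, 5} of φ(251): g is a generator iff g^(250/q) ≢ 1 for every such q.
g = 2: 2^125 ≡ 250; 2^50 ≡ 1 — hits 1, so not a primitive root.
g = 3: 3^125 ≡ 1 — hits 1, so not a primitive root.
g = 4: 4^125 ≡ 1 — hits 1, so not a primitive root.
g = 5: 5^125 ≡ 1 — hits 1, so not a primitive root.
g = 6: 6^125 ≡ 250; 6^50 ≡ 219 — none is 1, so 6 is a primitive root.
So 6 is the smallest generator of (Z/251Z)^×.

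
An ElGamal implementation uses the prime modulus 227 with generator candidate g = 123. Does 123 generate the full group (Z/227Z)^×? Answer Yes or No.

Yes

φ(227) = 227 − 1 = 226 = 2 · 113.
It suffices to check that the order of 123 is not a proper divisor of 226: compute 123^(226/q) for q ∈ {2, 113}.
123^113 ≡ 226 (mod 227)  [q = 2: ≢ 1 ✓]
123^2 ≡ 147 (mod 227)  [q = 113: ≢ 1 ✓]
Every test exponent gives a nontrivial residue, hence 123 generates the full group.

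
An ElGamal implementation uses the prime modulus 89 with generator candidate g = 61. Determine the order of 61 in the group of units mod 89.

88

ord(61) | φ(89) = 89 − 1 = 88 = 2^3 · 11.
Divisors of 88: 1, 2, 4, 8, 11, 22, 44, 88.
Compute 61^d (mod 89) for the divisors d until we hit 1:
61^1 ≡ 61
61^2 ≡ 72
61^4 ≡ 22
61^8 ≡ 39
61^11 ≡ 52
61^22 ≡ 34
61^44 ≡ 88
61^88 ≡ 1
Hence ord(61) = 88.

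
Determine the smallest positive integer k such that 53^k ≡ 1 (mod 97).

48

ord(53) | φ(97) = 97 − 1 = 96 = 2^5 · 3.
Divisors of 96: 1, 2, 3, 4, 6, 8, 12, 16, 24, 32, 48, 96.
Compute 53^d (mod 97) for the divisors d until we hit 1:
53^1 ≡ 53 (mod 97)
53^2 ≡ 93 (mod 97)
53^3 ≡ 79 (mod 97)
53^4 ≡ 16 (mod 97)
53^6 ≡ 33 (mod 97)
53^8 ≡ 62 (mod 97)
53^12 ≡ 22 (mod 97)
53^16 ≡ 61 (mod 97)
53^24 ≡ 96 (mod 97)
53^32 ≡ 35 (mod 97)
53^48 ≡ 1 (mod 97) ✓
So ord_97(53) = 48.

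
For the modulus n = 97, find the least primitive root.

5

φ(97) = 97 − 1 = 96 = 2^5 · 3.
Test candidates g = 2, 3, … against the prime factors q ∈ {2, 3} of φ(97): g is a generator iff g^(96/q) ≢ 1 for every such q.
g = 2: 2^48 ≡ 1 — hits 1, so not a primitive root.
g = 3: 3^48 ≡ 1 — hits 1, so not a primitive root.
g = 4: 4^48 ≡ 1 — hits 1, so not a primitive root.
g = 5: 5^48 ≡ 96; 5^32 ≡ 35 — none is 1, so 5 is a primitive root.
So 5 is the smallest generator of (Z/97Z)^×.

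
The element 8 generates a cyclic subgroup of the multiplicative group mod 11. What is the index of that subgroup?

1

The order of 8 must divide φ(11) = 11 − 1 = 10 = 2 · 5.
Divisors of 10: 1, 2, 5, 10.
Test each divisor d:
8^1 ≡ 8 (mod 11)
8^2 ≡ 9 (mod 11)
8^5 ≡ 10 (mod 11)
8^10 ≡ 1 (mod 11) ✓
The order of 8 is 10, so the subgroup it generates has 10 elements.
The index is φ(11) / ord(8) = 10 / 10 = 1.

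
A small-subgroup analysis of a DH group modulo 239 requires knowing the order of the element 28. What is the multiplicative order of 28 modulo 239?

34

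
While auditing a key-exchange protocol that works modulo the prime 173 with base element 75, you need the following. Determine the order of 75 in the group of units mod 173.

172

The order of 75 must divide φ(173) = 173 − 1 = 172 = 2^2 · 43.
Divisors of 172: 1, 2, 4, 43, 86, 172.
Check 75^d mod 173 for each divisor in increasing order:
75^1 ≡ 75 (mod 173)
75^2 ≡ 89 (mod 173)
75^4 ≡ 136 (mod 173)
75^43 ≡ 80 (mod 173)
75^86 ≡ 172 (mod 173)
75^172 ≡ 1 (mod 173) ✓
Hence ord(75) = 172.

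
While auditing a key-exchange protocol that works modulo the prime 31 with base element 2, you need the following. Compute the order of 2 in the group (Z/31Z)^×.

The order of 2 must divide φ(31) = 31 − 1 = 30 = 2 · 3 · 5.
Divisors of 30: 1, 2, 3, 5, 6, 10, 15, 30.
Evaluate successive powers at the divisors of 30:
2^1 ≡ 2
2^2 ≡ 4
2^3 ≡ 8
2^5 ≡ 1
Therefore the multiplicative order of 2 modulo 31 is 5.

5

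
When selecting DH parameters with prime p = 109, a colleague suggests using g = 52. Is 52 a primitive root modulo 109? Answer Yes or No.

Yes

φ(109) = 109 − 1 = 108 = 2^2 · 3^3.
52 is a primitive root mod 109 iff 52^(φ(109)/q) ≢ 1 for every prime q | φ(109), i.e. q ∈ {2, 3}.
52^54 ≡ 108 (mod 109)  [q = 2: ≢ 1 ✓]
52^36 ≡ 63 (mod 109)  [q = 3: ≢ 1 ✓]
Every test exponent gives a nontrivial residue, hence 52 generates the full group.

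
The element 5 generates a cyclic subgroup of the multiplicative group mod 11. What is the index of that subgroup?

2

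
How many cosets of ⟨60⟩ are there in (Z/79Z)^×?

Since 60 ∈ (Z/79Z)^×, its order divides φ(79) = 79 − 1 = 78 = 2 · 3 · 13.
Divisors of 78: 1, 2, 3, 6, 13, 26, 39, 78.
Test each divisor d:
60^1 ≡ 60 (mod 79)
60^2 ≡ 45 (mod 79)
60^3 ≡ 14 (mod 79)
60^6 ≡ 38 (mod 79)
60^13 ≡ 56 (mod 79)
60^26 ≡ 55 (mod 79)
60^39 ≡ 78 (mod 79)
60^78 ≡ 1 (mod 79) ✓
So ord_79(60) = 78, hence |⟨60⟩| = 78.
The index is φ(79) / ord(60) = 78 / 78 = 1.

1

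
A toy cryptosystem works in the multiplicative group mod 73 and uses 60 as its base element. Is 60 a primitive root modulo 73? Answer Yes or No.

φ(73) = 73 − 1 = 72 = 2^3 · 3^2.
It suffices to check that the order of 60 is not a proper divisor of 72: compute 60^(72/q) for q ∈ {2, 3}.
60^36 ≡ 72 (mod 73)  [q = 2: ≢ 1 ✓]
60^24 ≡ 64 (mod 73)  [q = 3: ≢ 1 ✓]
All checks pass, so 60 has order 72 and is a primitive root modulo 73.

Yes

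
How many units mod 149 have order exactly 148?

φ(149) = 149 − 1 = 148 = 2^2 · 37.
Since (Z/149Z)^× is cyclic of order 148, the number of elements of order d is φ(d) when d | 148 and 0 otherwise.
148 = 2^2 · 37 divides 148, and φ(148) = 72.

72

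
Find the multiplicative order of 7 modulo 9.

By Lagrange's theorem, ord_9(7) divides φ(9) = φ(3^2) = 3·(3−1) = 6 = 2 · 3.
Divisors of 6: 1, 2, 3, 6.
Check 7^d mod 9 for each divisor in increasing order:
7^1 ≡ 7
7^2 ≡ 4
7^3 ≡ 1
Therefore the multiplicative order of 7 modulo 9 is 3.

3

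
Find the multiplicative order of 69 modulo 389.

ord(69) | φ(389) = 389 − 1 = 388 = 2^2 · 97.
Divisors of 388: 1, 2, 4, 97, 194, 388.
Evaluate successive powers at the divisors of 388:
69^1 ≡ 69
69^2 ≡ 93
69^4 ≡ 91
69^97 ≡ 1
So ord_389(69) = 97.

97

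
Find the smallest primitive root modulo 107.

2

φ(107) = 107 − 1 = 106 = 2 · 53.
g is a primitive root iff g^(106/q) ≢ 1 (mod 107) for each prime q ∈ {2, 53}.
g = 2: 2^53 ≡ 106; 2^2 ≡ 4 — none is 1, so 2 is a primitive root.
So 2 is the smallest generator of (Z/107Z)^×.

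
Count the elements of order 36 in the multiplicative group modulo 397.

φ(397) = 397 − 1 = 396 = 2^2 · 3^2 · 11.
(Z/397Z)^× is cyclic (|G| = 396); a cyclic group of order m has exactly φ(d) elements of each order d | m, and none otherwise.
36 = 2^2 · 3^2 divides 396, and φ(36) = 12.

12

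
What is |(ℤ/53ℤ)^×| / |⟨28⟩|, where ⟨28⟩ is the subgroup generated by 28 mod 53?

4

The order of 28 must divide φ(53) = 53 − 1 = 52 = 2^2 · 13.
Divisors of 52: 1, 2, 4, 13, 26, 52.
Evaluate successive powers at the divisors of 52:
28^1 ≡ 28 (mod 53)
28^2 ≡ 42 (mod 53)
28^4 ≡ 15 (mod 53)
28^13 ≡ 1 (mod 53) ✓
The order of 28 is 13, so the subgroup it generates has 13 elements.
Index = |(Z/53Z)^×| / |⟨28⟩| = 52 / 13 = 4.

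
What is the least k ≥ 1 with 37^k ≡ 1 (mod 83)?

The order of 37 must divide φ(83) = 83 − 1 = 82 = 2 · 41.
Divisors of 82: 1, 2, 41, 82.
Check 37^d mod 83 for each divisor in increasing order:
37^1 ≡ 37 (mod 83)
37^2 ≡ 41 (mod 83)
37^41 ≡ 1 (mod 83) ✓
Therefore the multiplicative order of 37 modulo 83 is 41.

41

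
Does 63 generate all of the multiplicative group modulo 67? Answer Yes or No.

Yes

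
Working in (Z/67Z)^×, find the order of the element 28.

Since 28 ∈ (Z/67Z)^×, its order divides φ(67) = 67 − 1 = 66 = 2 · 3 · 11.
Divisors of 66: 1, 2, 3, 6, 11, 22, 33, 66.
Check 28^d mod 67 for each divisor in increasing order:
28^1 ≡ 28
28^2 ≡ 47
28^3 ≡ 43
28^6 ≡ 40
28^11 ≡ 38
28^22 ≡ 37
28^33 ≡ 66
28^66 ≡ 1
The smallest such exponent is 66, so the order of 28 is 66.

66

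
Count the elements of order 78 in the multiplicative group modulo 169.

24

φ(169) = φ(13^2) = 13·(13−1) = 156 = 2^2 · 3 · 13.
(Z/169Z)^× is cyclic (|G| = 156); a cyclic group of order m has exactly φ(d) elements of each order d | m, and none otherwise.
78 = 2 · 3 · 13 divides 156, and φ(78) = 24.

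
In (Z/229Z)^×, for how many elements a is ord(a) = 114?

φ(229) = 229 − 1 = 228 = 2^2 · 3 · 19.
Since (Z/229Z)^× is cyclic of order 228, the number of elements of order d is φ(d) when d | 228 and 0 otherwise.
114 = 2 · 3 · 19 divides 228, and φ(114) = 36.

36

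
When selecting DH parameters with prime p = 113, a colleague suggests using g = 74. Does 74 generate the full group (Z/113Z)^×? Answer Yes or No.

φ(113) = 113 − 1 = 112 = 2^4 · 7.
It suffices to check that the order of 74 is not a proper divisor of 112: compute 74^(112/q) for q ∈ {2, 7}.
74^56 ≡ 112 (mod 113)  [q = 2: ≢ 1 ✓]
74^16 ≡ 28 (mod 113)  [q = 7: ≢ 1 ✓]
Every test exponent gives a nontrivial residue, hence 74 generates the full group.

Yes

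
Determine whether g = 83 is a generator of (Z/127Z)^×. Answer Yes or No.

Yes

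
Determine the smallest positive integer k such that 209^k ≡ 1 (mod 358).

Since 209 ∈ (Z/358Z)^×, its order divides φ(358) = φ(2)·φ(179) = 1·178 = 178 = 2 · 89.
Divisors of 178: 1, 2, 89, 178.
Test each divisor d:
209^1 ≡ 209
209^2 ≡ 5
209^89 ≡ 357
209^178 ≡ 1
Hence ord(209) = 178.

178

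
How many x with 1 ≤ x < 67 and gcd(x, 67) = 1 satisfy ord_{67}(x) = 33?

φ(67) = 67 − 1 = 66 = 2 · 3 · 11.
Since (Z/67Z)^× is cyclic of order 66, the number of elements of order d is φ(d) when d | 66 and 0 otherwise.
33 = 3 · 11 divides 66, and φ(33) = 20.

20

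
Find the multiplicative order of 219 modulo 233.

The order of 219 must divide φ(233) = 233 − 1 = 232 = 2^3 · 29.
Divisors of 232: 1, 2, 4, 8, 29, 58, 116, 232.
Test each divisor d:
219^1 ≡ 219
219^2 ≡ 196
219^4 ≡ 204
219^8 ≡ 142
219^29 ≡ 144
219^58 ≡ 232
219^116 ≡ 1
Therefore the multiplicative order of 219 modulo 233 is 116.

116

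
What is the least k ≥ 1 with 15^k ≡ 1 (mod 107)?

Since 15 ∈ (Z/107Z)^×, its order divides φ(107) = 107 − 1 = 106 = 2 · 53.
Divisors of 106: 1, 2, 53, 106.
Test each divisor d:
15^1 ≡ 15
15^2 ≡ 11
15^53 ≡ 106
15^106 ≡ 1
Therefore the multiplicative order of 15 modulo 107 is 106.

106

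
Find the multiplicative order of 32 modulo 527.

8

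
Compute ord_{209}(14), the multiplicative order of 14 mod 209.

ord(14) | φ(209) = φ(11·19) = (11−1)·(19−1) = 10·18 = 180 = 2^2 · 3^2 · 5.
Divisors of 180: 1, 2, 3, 4, 5, 6, 9, 10, 12, 15, 18, 20, 30, 36, 45, 60, 90, 180.
Test each divisor d:
14^1 ≡ 14 (mod 209)
14^2 ≡ 196 (mod 209)
14^3 ≡ 27 (mod 209)
14^4 ≡ 169 (mod 209)
14^5 ≡ 67 (mod 209)
14^6 ≡ 102 (mod 209)
14^9 ≡ 37 (mod 209)
14^10 ≡ 100 (mod 209)
14^12 ≡ 163 (mod 209)
14^15 ≡ 12 (mod 209)
14^18 ≡ 115 (mod 209)
14^20 ≡ 177 (mod 209)
14^30 ≡ 144 (mod 209)
14^36 ≡ 58 (mod 209)
14^45 ≡ 56 (mod 209)
14^60 ≡ 45 (mod 209)
14^90 ≡ 1 (mod 209) ✓
So ord_209(14) = 90.

90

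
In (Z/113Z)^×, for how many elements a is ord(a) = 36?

φ(113) = 113 − 1 = 112 = 2^4 · 7.
In a cyclic group of order 112, there are φ(d) elements of order d for each divisor d of 112, and zero for non-divisors.
Since 36 ∤ 112, the count is 0.

0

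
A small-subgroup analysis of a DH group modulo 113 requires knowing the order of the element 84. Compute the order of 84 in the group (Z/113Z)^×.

The order of 84 must divide φ(113) = 113 − 1 = 112 = 2^4 · 7.
Divisors of 112: 1, 2, 4, 7, 8, 14, 16, 28, 56, 112.
Check 84^d mod 113 for each divisor in increasing order:
84^1 ≡ 84
84^2 ≡ 50
84^4 ≡ 14
84^7 ≡ 40
84^8 ≡ 83
84^14 ≡ 18
84^16 ≡ 109
84^28 ≡ 98
84^56 ≡ 112
84^112 ≡ 1
So ord_113(84) = 112.

112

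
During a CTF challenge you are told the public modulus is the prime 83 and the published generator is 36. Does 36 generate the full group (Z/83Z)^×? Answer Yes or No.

No

φ(83) = 83 − 1 = 82 = 2 · 41.
An element g generates (Z/83Z)^× iff g^(82/q) ≢ 1 (mod 83) for each prime q ∈ {2, 41}.
36^41 ≡ 1 (mod 83)  [q = 2: ≡ 1 ✗]
36^2 ≡ 51 (mod 83)  [q = 41: ≢ 1 ✓]
Since 36^41 ≡ 1, the order of 36 divides 41 < 82, so 36 is not a primitive root.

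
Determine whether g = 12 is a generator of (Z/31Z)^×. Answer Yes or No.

φ(31) = 31 − 1 = 30 = 2 · 3 · 5.
It suffices to check that the order of 12 is not a proper divisor of 30: compute 12^(30/q) for q ∈ {2, 3, 5}.
12^15 ≡ 30 (mod 31)  [q = 2: ≢ 1 ✓]
12^10 ≡ 25 (mod 31)  [q = 3: ≢ 1 ✓]
12^6 ≡ 2 (mod 31)  [q = 5: ≢ 1 ✓]
None equal 1, so ord_31(12) = 30: 12 is a primitive root.

Yes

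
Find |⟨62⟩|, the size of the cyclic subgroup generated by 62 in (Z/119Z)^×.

Since 62 ∈ (Z/119Z)^×, its order divides φ(119) = φ(7·17) = (7−1)·(17−1) = 6·16 = 96 = 2^5 · 3.
Divisors of 96: 1, 2, 3, 4, 6, 8, 12, 16, 24, 32, 48, 96.
Check 62^d mod 119 for each divisor in increasing order:
62^1 ≡ 62
62^2 ≡ 36
62^3 ≡ 90
62^4 ≡ 106
62^6 ≡ 8
62^8 ≡ 50
62^12 ≡ 64
62^16 ≡ 1
Hence ord(62) = 16.

16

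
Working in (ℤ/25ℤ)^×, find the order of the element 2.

20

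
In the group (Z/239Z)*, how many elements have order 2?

1

φ(239) = 239 − 1 = 238 = 2 · 7 · 17.
In a cyclic group of order 238, there are φ(d) elements of order d for each divisor d of 238, and zero for non-divisors.
2 | 238, and φ(2) = 2 − 1 = 1.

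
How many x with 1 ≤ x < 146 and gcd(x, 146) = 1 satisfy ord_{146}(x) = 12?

4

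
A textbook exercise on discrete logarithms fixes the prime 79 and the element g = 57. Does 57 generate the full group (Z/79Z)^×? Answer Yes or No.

No

φ(79) = 79 − 1 = 78 = 2 · 3 · 13.
It suffices to check that the order of 57 is not a proper divisor of 78: compute 57^(78/q) for q ∈ {2, 3, 13}.
57^39 ≡ 78 (mod 79)  [q = 2: ≢ 1 ✓]
57^26 ≡ 1 (mod 79)  [q = 3: ≡ 1 ✗]
57^6 ≡ 52 (mod 79)  [q = 13: ≢ 1 ✓]
The check at q = 3 fails, so 57 generates a proper subgroup.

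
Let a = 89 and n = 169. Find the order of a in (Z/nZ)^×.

12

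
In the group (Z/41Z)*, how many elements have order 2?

φ(41) = 41 − 1 = 40 = 2^3 · 5.
In a cyclic group of order 40, there are φ(d) elements of order d for each divisor d of 40, and zero for non-divisors.
2 | 40, and φ(2) = 2 − 1 = 1.

1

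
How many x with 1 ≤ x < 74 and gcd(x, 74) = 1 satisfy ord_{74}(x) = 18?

6

φ(74) = φ(2)·φ(37) = 1·36 = 36 = 2^2 · 3^2.
Since (Z/74Z)^× is cyclic of order 36, the number of elements of order d is φ(d) when d | 36 and 0 otherwise.
18 = 2 · 3^2 divides 36, and φ(18) = 6.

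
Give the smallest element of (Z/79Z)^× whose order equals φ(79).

3

φ(79) = 79 − 1 = 78 = 2 · 3 · 13.
g is a primitive root iff g^(78/q) ≢ 1 (mod 79) for each prime q ∈ {2, 3, 13}.
g = 2: 2^39 ≡ 1 — hits 1, so not a primitive root.
g = 3: 3^39 ≡ 78; 3^26 ≡ 23; 3^6 ≡ 18 — none is 1, so 3 is a primitive root.
The smallest primitive root modulo 79 is 3.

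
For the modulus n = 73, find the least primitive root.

5

φ(73) = 73 − 1 = 72 = 2^3 · 3^2.
g is a primitive root iff g^(72/q) ≢ 1 (mod 73) for each prime q ∈ {2, 3}.
g = 2: 2^36 ≡ 1 — hits 1, so not a primitive root.
g = 3: 3^36 ≡ 1 — hits 1, so not a primitive root.
g = 4: 4^36 ≡ 1 — hits 1, so not a primitive root.
g = 5: 5^36 ≡ 72; 5^24 ≡ 8 — none is 1, so 5 is a primitive root.
The smallest primitive root modulo 73 is 5.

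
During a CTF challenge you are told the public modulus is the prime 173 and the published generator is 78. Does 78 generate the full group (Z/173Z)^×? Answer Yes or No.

No

φ(173) = 173 − 1 = 172 = 2^2 · 43.
It suffices to check that the order of 78 is not a proper divisor of 172: compute 78^(172/q) for q ∈ {2, 43}.
78^86 ≡ 1 (mod 173)  [q = 2: ≡ 1 ✗]
78^4 ≡ 149 (mod 173)  [q = 43: ≢ 1 ✓]
78^86 ≡ 1 shows ord(78) | 86, strictly less than φ(173); not a primitive root.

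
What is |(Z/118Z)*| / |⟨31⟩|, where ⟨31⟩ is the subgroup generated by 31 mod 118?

1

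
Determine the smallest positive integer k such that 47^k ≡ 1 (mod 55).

ord(47) | φ(55) = φ(5·11) = (5−1)·(11−1) = 4·10 = 40 = 2^3 · 5.
Divisors of 40: 1, 2, 4, 5, 8, 10, 20, 40.
Evaluate successive powers at the divisors of 40:
47^1 ≡ 47
47^2 ≡ 9
47^4 ≡ 26
47^5 ≡ 12
47^8 ≡ 16
47^10 ≡ 34
47^20 ≡ 1
The smallest such exponent is 20, so the order of 47 is 20.

20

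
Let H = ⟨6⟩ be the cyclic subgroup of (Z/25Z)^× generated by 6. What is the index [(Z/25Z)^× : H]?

By Lagrange's theorem, ord_25(6) divides φ(25) = φ(5^2) = 5·(5−1) = 20 = 2^2 · 5.
Divisors of 20: 1, 2, 4, 5, 10, 20.
Evaluate successive powers at the divisors of 20:
6^1 ≡ 6
6^2 ≡ 11
6^4 ≡ 21
6^5 ≡ 1
So ord_25(6) = 5, hence |⟨6⟩| = 5.
The index is φ(25) / ord(6) = 20 / 5 = 4.

4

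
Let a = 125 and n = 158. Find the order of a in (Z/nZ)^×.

Since 125 ∈ (Z/158Z)^×, its order divides φ(158) = φ(2)·φ(79) = 1·78 = 78 = 2 · 3 · 13.
Divisors of 78: 1, 2, 3, 6, 13, 26, 39, 78.
Test each divisor d:
125^1 ≡ 125
125^2 ≡ 141
125^3 ≡ 87
125^6 ≡ 143
125^13 ≡ 1
So ord_158(125) = 13.

13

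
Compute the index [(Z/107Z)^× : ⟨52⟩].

2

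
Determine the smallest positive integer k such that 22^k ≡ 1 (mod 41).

40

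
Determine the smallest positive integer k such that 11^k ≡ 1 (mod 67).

66

The order of 11 must divide φ(67) = 67 − 1 = 66 = 2 · 3 · 11.
Divisors of 66: 1, 2, 3, 6, 11, 22, 33, 66.
Compute 11^d (mod 67) for the divisors d until we hit 1:
11^1 ≡ 11 (mod 67)
11^2 ≡ 54 (mod 67)
11^3 ≡ 58 (mod 67)
11^6 ≡ 14 (mod 67)
11^11 ≡ 30 (mod 67)
11^22 ≡ 29 (mod 67)
11^33 ≡ 66 (mod 67)
11^66 ≡ 1 (mod 67) ✓
Hence ord(11) = 66.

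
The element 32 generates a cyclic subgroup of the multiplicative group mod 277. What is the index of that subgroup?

3

The order of 32 must divide φ(277) = 277 − 1 = 276 = 2^2 · 3 · 23.
Divisors of 276: 1, 2, 3, 4, 6, 12, 23, 46, 69, 92, 138, 276.
Check 32^d mod 277 for each divisor in increasing order:
32^1 ≡ 32
32^2 ≡ 193
32^3 ≡ 82
32^4 ≡ 131
32^6 ≡ 76
32^12 ≡ 236
32^23 ≡ 217
32^46 ≡ 276
32^69 ≡ 60
32^92 ≡ 1
Thus |⟨32⟩| = ord(32) = 92.
Index = |(Z/277Z)^×| / |⟨32⟩| = 276 / 92 = 3.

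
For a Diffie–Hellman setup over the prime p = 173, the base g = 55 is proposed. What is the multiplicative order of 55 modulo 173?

86

The order of 55 must divide φ(173) = 173 − 1 = 172 = 2^2 · 43.
Divisors of 172: 1, 2, 4, 43, 86, 172.
Check 55^d mod 173 for each divisor in increasing order:
55^1 ≡ 55
55^2 ≡ 84
55^4 ≡ 136
55^43 ≡ 172
55^86 ≡ 1
Hence ord(55) = 86.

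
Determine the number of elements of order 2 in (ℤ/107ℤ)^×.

1

φ(107) = 107 − 1 = 106 = 2 · 53.
(Z/107Z)^× is cyclic (|G| = 106); a cyclic group of order m has exactly φ(d) elements of each order d | m, and none otherwise.
2 | 106, and φ(2) = 2 − 1 = 1.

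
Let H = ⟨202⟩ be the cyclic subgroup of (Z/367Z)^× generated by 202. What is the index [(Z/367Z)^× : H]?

2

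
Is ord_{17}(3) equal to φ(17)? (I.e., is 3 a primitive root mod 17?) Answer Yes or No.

φ(17) = 17 − 1 = 16 = 2^4.
Test 3^(16/q) mod 17 for each prime factor q of 16:
3^8 ≡ 16 (mod 17)  [q = 2: ≢ 1 ✓]
None equal 1, so ord_17(3) = 16: 3 is a primitive root.

Yes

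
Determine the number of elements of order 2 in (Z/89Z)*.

1

φ(89) = 89 − 1 = 88 = 2^3 · 11.
(Z/89Z)^× is cyclic (|G| = 88); a cyclic group of order m has exactly φ(d) elements of each order d | m, and none otherwise.
2 | 88, and φ(2) = 2 − 1 = 1.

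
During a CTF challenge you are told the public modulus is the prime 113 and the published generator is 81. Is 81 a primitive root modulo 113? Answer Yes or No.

No

φ(113) = 113 − 1 = 112 = 2^4 · 7.
Test 81^(112/q) mod 113 for each prime factor q of 112:
81^56 ≡ 1 (mod 113)  [q = 2: ≡ 1 ✗]
81^16 ≡ 106 (mod 113)  [q = 7: ≢ 1 ✓]
The check at q = 2 fails, so 81 generates a proper subgroup.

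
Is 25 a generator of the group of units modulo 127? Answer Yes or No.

No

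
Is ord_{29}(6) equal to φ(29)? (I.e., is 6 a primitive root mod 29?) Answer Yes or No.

φ(29) = 29 − 1 = 28 = 2^2 · 7.
6 is a primitive root mod 29 iff 6^(φ(29)/q) ≢ 1 for every prime q | φ(29), i.e. q ∈ {2, 7}.
6^14 ≡ 1 (mod 29)  [q = 2: ≡ 1 ✗]
6^4 ≡ 20 (mod 29)  [q = 7: ≢ 1 ✓]
The check at q = 2 fails, so 6 generates a proper subgroup.

No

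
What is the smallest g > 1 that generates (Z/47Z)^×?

5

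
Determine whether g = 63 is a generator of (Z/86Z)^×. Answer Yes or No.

Yes

φ(86) = φ(2)·φ(43) = 1·42 = 42 = 2 · 3 · 7.
An element g generates (Z/86Z)^× iff g^(42/q) ≢ 1 (mod 86) for each prime q ∈ {2, 3, 7}.
63^21 ≡ 85 (mod 86)  [q = 2: ≢ 1 ✓]
63^14 ≡ 79 (mod 86)  [q = 3: ≢ 1 ✓]
63^6 ≡ 47 (mod 86)  [q = 7: ≢ 1 ✓]
None equal 1, so ord_86(63) = 42: 63 is a primitive root.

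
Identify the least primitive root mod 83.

2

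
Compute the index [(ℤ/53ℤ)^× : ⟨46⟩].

ord(46) | φ(53) = 53 − 1 = 52 = 2^2 · 13.
Divisors of 52: 1, 2, 4, 13, 26, 52.
Test each divisor d:
46^1 ≡ 46
46^2 ≡ 49
46^4 ≡ 16
46^13 ≡ 1
The order of 46 is 13, so the subgroup it generates has 13 elements.
Index = |(Z/53Z)^×| / |⟨46⟩| = 52 / 13 = 4.

4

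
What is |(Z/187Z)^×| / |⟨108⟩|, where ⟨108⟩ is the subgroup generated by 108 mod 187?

2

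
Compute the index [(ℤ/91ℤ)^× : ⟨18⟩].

By Lagrange's theorem, ord_91(18) divides φ(91) = φ(7·13) = (7−1)·(13−1) = 6·12 = 72 = 2^3 · 3^2.
Divisors of 72: 1, 2, 3, 4, 6, 8, 9, 12, 18, 24, 36, 72.
Evaluate successive powers at the divisors of 72:
18^1 ≡ 18
18^2 ≡ 51
18^3 ≡ 8
18^4 ≡ 53
18^6 ≡ 64
18^8 ≡ 79
18^9 ≡ 57
18^12 ≡ 1
The order of 18 is 12, so the subgroup it generates has 12 elements.
[(Z/91Z)^× : ⟨18⟩] = 72/12 = 6.

6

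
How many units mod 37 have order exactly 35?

0

φ(37) = 37 − 1 = 36 = 2^2 · 3^2.
In a cyclic group of order 36, there are φ(d) elements of order d for each divisor d of 36, and zero for non-divisors.
Since 35 ∤ 36, the count is 0.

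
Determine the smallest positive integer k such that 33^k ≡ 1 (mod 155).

20

Since 33 ∈ (Z/155Z)^×, its order divides φ(155) = φ(5·31) = (5−1)·(31−1) = 4·30 = 120 = 2^3 · 3 · 5.
Divisors of 120: 1, 2, 3, 4, 5, 6, 8, 10, 12, 15, 20, 24, 30, 40, 60, 120.
Test each divisor d:
33^1 ≡ 33
33^2 ≡ 4
33^3 ≡ 132
33^4 ≡ 16
33^5 ≡ 63
33^6 ≡ 64
33^8 ≡ 101
33^10 ≡ 94
33^12 ≡ 66
33^15 ≡ 32
33^20 ≡ 1
The smallest such exponent is 20, so the order of 33 is 20.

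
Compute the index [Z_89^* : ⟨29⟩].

By Lagrange's theorem, ord_89(29) divides φ(89) = 89 − 1 = 88 = 2^3 · 11.
Divisors of 88: 1, 2, 4, 8, 11, 22, 44, 88.
Test each divisor d:
29^1 ≡ 29 (mod 89)
29^2 ≡ 40 (mod 89)
29^4 ≡ 87 (mod 89)
29^8 ≡ 4 (mod 89)
29^11 ≡ 12 (mod 89)
29^22 ≡ 55 (mod 89)
29^44 ≡ 88 (mod 89)
29^88 ≡ 1 (mod 89) ✓
So ord_89(29) = 88, hence |⟨29⟩| = 88.
The index is φ(89) / ord(29) = 88 / 88 = 1.

1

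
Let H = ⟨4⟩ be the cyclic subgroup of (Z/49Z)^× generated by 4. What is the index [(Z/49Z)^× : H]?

The order of 4 must divide φ(49) = φ(7^2) = 7·(7−1) = 42 = 2 · 3 · 7.
Divisors of 42: 1, 2, 3, 6, 7, 14, 21, 42.
Compute 4^d (mod 49) for the divisors d until we hit 1:
4^1 ≡ 4
4^2 ≡ 16
4^3 ≡ 15
4^6 ≡ 29
4^7 ≡ 18
4^14 ≡ 30
4^21 ≡ 1
Thus |⟨4⟩| = ord(4) = 21.
[(Z/49Z)^× : ⟨4⟩] = 42/21 = 2.

2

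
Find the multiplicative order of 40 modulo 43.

21

By Lagrange's theorem, ord_43(40) divides φ(43) = 43 − 1 = 42 = 2 · 3 · 7.
Divisors of 42: 1, 2, 3, 6, 7, 14, 21, 42.
Evaluate successive powers at the divisors of 42:
40^1 ≡ 40
40^2 ≡ 9
40^3 ≡ 16
40^6 ≡ 41
40^7 ≡ 6
40^14 ≡ 36
40^21 ≡ 1
The smallest such exponent is 21, so the order of 40 is 21.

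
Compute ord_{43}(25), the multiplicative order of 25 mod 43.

21

ord(25) | φ(43) = 43 − 1 = 42 = 2 · 3 · 7.
Divisors of 42: 1, 2, 3, 6, 7, 14, 21, 42.
Compute 25^d (mod 43) for the divisors d until we hit 1:
25^1 ≡ 25 (mod 43)
25^2 ≡ 23 (mod 43)
25^3 ≡ 16 (mod 43)
25^6 ≡ 41 (mod 43)
25^7 ≡ 36 (mod 43)
25^14 ≡ 6 (mod 43)
25^21 ≡ 1 (mod 43) ✓
Hence ord(25) = 21.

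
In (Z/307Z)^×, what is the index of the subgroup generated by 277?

2

ord(277) | φ(307) = 307 − 1 = 306 = 2 · 3^2 · 17.
Divisors of 306: 1, 2, 3, 6, 9, 17, 18, 34, 51, 102, 153, 306.
Check 277^d mod 307 for each divisor in increasing order:
277^1 ≡ 277 (mod 307)
277^2 ≡ 286 (mod 307)
277^3 ≡ 16 (mod 307)
277^6 ≡ 256 (mod 307)
277^9 ≡ 105 (mod 307)
277^17 ≡ 93 (mod 307)
277^18 ≡ 280 (mod 307)
277^34 ≡ 53 (mod 307)
277^51 ≡ 17 (mod 307)
277^102 ≡ 289 (mod 307)
277^153 ≡ 1 (mod 307) ✓
So ord_307(277) = 153, hence |⟨277⟩| = 153.
The index is φ(307) / ord(277) = 306 / 153 = 2.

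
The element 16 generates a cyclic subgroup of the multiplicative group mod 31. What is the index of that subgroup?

6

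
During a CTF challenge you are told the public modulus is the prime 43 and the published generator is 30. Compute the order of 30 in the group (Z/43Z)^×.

By Lagrange's theorem, ord_43(30) divides φ(43) = 43 − 1 = 42 = 2 · 3 · 7.
Divisors of 42: 1, 2, 3, 6, 7, 14, 21, 42.
Compute 30^d (mod 43) for the divisors d until we hit 1:
30^1 ≡ 30 (mod 43)
30^2 ≡ 40 (mod 43)
30^3 ≡ 39 (mod 43)
30^6 ≡ 16 (mod 43)
30^7 ≡ 7 (mod 43)
30^14 ≡ 6 (mod 43)
30^21 ≡ 42 (mod 43)
30^42 ≡ 1 (mod 43) ✓
So ord_43(30) = 42.

42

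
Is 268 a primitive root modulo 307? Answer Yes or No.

φ(307) = 307 − 1 = 306 = 2 · 3^2 · 17.
An element g generates (Z/307Z)^× iff g^(306/q) ≢ 1 (mod 307) for each prime q ∈ {2, 3, 17}.
268^153 ≡ 306 (mod 307)  [q = 2: ≢ 1 ✓]
268^102 ≡ 289 (mod 307)  [q = 3: ≢ 1 ✓]
268^18 ≡ 105 (mod 307)  [q = 17: ≢ 1 ✓]
All checks pass, so 268 has order 306 and is a primitive root modulo 307.

Yes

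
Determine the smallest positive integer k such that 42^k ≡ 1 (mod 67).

22

Since 42 ∈ (Z/67Z)^×, its order divides φ(67) = 67 − 1 = 66 = 2 · 3 · 11.
Divisors of 66: 1, 2, 3, 6, 11, 22, 33, 66.
Compute 42^d (mod 67) for the divisors d until we hit 1:
42^1 ≡ 42
42^2 ≡ 22
42^3 ≡ 53
42^6 ≡ 62
42^11 ≡ 66
42^22 ≡ 1
Hence ord(42) = 22.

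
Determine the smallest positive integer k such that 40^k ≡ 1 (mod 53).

26

ord(40) | φ(53) = 53 − 1 = 52 = 2^2 · 13.
Divisors of 52: 1, 2, 4, 13, 26, 52.
Evaluate successive powers at the divisors of 52:
40^1 ≡ 40
40^2 ≡ 10
40^4 ≡ 47
40^13 ≡ 52
40^26 ≡ 1
So ord_53(40) = 26.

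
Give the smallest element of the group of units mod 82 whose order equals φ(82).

φ(82) = φ(2)·φ(41) = 1·40 = 40 = 2^3 · 5.
Test candidates g = 2, 3, … against the prime factors q ∈ {2, 5} of φ(82): g is a generator iff g^(40/q) ≢ 1 for every such q.
g = 2: gcd(2, 82) = 2 > 1, not a unit — skip.
g = 3: 3^20 ≡ 81; 3^8 ≡ 1 — hits 1, so not a primitive root.
g = 4: gcd(4, 82) = 2 > 1, not a unit — skip.
g = 5: 5^20 ≡ 1 — hits 1, so not a primitive root.
g = 6: gcd(6, 82) = 2 > 1, not a unit — skip.
g = 7: 7^20 ≡ 81; 7^8 ≡ 37 — none is 1, so 7 is a primitive root.
Hence the least primitive root of 82 is 7.

7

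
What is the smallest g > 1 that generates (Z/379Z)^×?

2

φ(379) = 379 − 1 = 378 = 2 · 3^3 · 7.
g is a primitive root iff g^(378/q) ≢ 1 (mod 379) for each prime q ∈ {2, 3, 7}.
g = 2: 2^189 ≡ 378; 2^126 ≡ 327; 2^54 ≡ 125 — none is 1, so 2 is a primitive root.
So 2 is the smallest generator of (Z/379Z)^×.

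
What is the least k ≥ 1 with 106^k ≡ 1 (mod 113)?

Since 106 ∈ (Z/113Z)^×, its order divides φ(113) = 113 − 1 = 112 = 2^4 · 7.
Divisors of 112: 1, 2, 4, 7, 8, 14, 16, 28, 56, 112.
Test each divisor d:
106^1 ≡ 106 (mod 113)
106^2 ≡ 49 (mod 113)
106^4 ≡ 28 (mod 113)
106^7 ≡ 1 (mod 113) ✓
So ord_113(106) = 7.

7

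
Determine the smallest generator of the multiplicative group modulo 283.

φ(283) = 283 − 1 = 282 = 2 · 3 · 47.
Test candidates g = 2, 3, … against the prime factors q ∈ {2, 3, 47} of φ(283): g is a generator iff g^(282/q) ≢ 1 for every such q.
g = 2: 2^141 ≡ 282; 2^94 ≡ 1 — hits 1, so not a primitive root.
g = 3: 3^141 ≡ 282; 3^94 ≡ 238; 3^6 ≡ 163 — none is 1, so 3 is a primitive root.
Hence the least primitive root of 283 is 3.

3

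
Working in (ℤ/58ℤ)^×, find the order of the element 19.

28

Since 19 ∈ (Z/58Z)^×, its order divides φ(58) = φ(2)·φ(29) = 1·28 = 28 = 2^2 · 7.
Divisors of 28: 1, 2, 4, 7, 14, 28.
Compute 19^d (mod 58) for the divisors d until we hit 1:
19^1 ≡ 19
19^2 ≡ 13
19^4 ≡ 53
19^7 ≡ 41
19^14 ≡ 57
19^28 ≡ 1
Hence ord(19) = 28.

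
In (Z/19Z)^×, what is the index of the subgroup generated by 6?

2

Since 6 ∈ (Z/19Z)^×, its order divides φ(19) = 19 − 1 = 18 = 2 · 3^2.
Divisors of 18: 1, 2, 3, 6, 9, 18.
Test each divisor d:
6^1 ≡ 6 (mod 19)
6^2 ≡ 17 (mod 19)
6^3 ≡ 7 (mod 19)
6^6 ≡ 11 (mod 19)
6^9 ≡ 1 (mod 19) ✓
The order of 6 is 9, so the subgroup it generates has 9 elements.
The index is φ(19) / ord(6) = 18 / 9 = 2.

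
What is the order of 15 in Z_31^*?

10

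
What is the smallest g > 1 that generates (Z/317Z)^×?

2

φ(317) = 317 − 1 = 316 = 2^2 · 79.
g is a primitive root iff g^(316/q) ≢ 1 (mod 317) for each prime q ∈ {2, 79}.
g = 2: 2^158 ≡ 316; 2^4 ≡ 16 — none is 1, so 2 is a primitive root.
Hence the least primitive root of 317 is 2.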